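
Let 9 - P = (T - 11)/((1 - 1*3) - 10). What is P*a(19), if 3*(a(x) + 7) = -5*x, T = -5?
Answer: -2668/9 ≈ -296.44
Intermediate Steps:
P = 23/3 (P = 9 - (-5 - 11)/((1 - 1*3) - 10) = 9 - (-16)/((1 - 3) - 10) = 9 - (-16)/(-2 - 10) = 9 - (-16)/(-12) = 9 - (-16)*(-1)/12 = 9 - 1*4/3 = 9 - 4/3 = 23/3 ≈ 7.6667)
a(x) = -7 - 5*x/3 (a(x) = -7 + (-5*x)/3 = -7 - 5*x/3)
P*a(19) = 23*(-7 - 5/3*19)/3 = 23*(-7 - 95/3)/3 = (23/3)*(-116/3) = -2668/9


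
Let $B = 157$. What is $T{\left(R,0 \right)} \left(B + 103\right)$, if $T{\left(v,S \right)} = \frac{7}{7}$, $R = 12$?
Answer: $260$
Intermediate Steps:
$T{\left(v,S \right)} = 1$ ($T{\left(v,S \right)} = 7 \cdot \frac{1}{7} = 1$)
$T{\left(R,0 \right)} \left(B + 103\right) = 1 \left(157 + 103\right) = 1 \cdot 260 = 260$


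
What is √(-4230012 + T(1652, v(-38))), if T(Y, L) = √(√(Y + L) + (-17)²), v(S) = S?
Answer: √(-4230012 + √(289 + √1614)) ≈ 2056.7*I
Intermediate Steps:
T(Y, L) = √(289 + √(L + Y)) (T(Y, L) = √(√(L + Y) + 289) = √(289 + √(L + Y)))
√(-4230012 + T(1652, v(-38))) = √(-4230012 + √(289 + √(-38 + 1652))) = √(-4230012 + √(289 + √1614))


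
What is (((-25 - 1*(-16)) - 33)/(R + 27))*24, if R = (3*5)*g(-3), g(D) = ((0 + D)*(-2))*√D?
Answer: -112/103 + 1120*I*√3/309 ≈ -1.0874 + 6.278*I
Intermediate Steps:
g(D) = -2*D^(3/2) (g(D) = (D*(-2))*√D = (-2*D)*√D = -2*D^(3/2))
R = 90*I*√3 (R = (3*5)*(-(-6)*I*√3) = 15*(-(-6)*I*√3) = 15*(6*I*√3) = 90*I*√3 ≈ 155.88*I)
(((-25 - 1*(-16)) - 33)/(R + 27))*24 = (((-25 - 1*(-16)) - 33)/(90*I*√3 + 27))*24 = (((-25 + 16) - 33)/(27 + 90*I*√3))*24 = ((-9 - 33)/(27 + 90*I*√3))*24 = -42/(27 + 90*I*√3)*24 = -1008/(27 + 90*I*√3)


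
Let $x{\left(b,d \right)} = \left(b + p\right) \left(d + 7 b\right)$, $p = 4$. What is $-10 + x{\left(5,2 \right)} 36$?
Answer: $11978$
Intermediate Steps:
$x{\left(b,d \right)} = \left(4 + b\right) \left(d + 7 b\right)$ ($x{\left(b,d \right)} = \left(b + 4\right) \left(d + 7 b\right) = \left(4 + b\right) \left(d + 7 b\right)$)
$-10 + x{\left(5,2 \right)} 36 = -10 + \left(4 \cdot 2 + 7 \cdot 5^{2} + 28 \cdot 5 + 5 \cdot 2\right) 36 = -10 + \left(8 + 7 \cdot 25 + 140 + 10\right) 36 = -10 + \left(8 + 175 + 140 + 10\right) 36 = -10 + 333 \cdot 36 = -10 + 11988 = 11978$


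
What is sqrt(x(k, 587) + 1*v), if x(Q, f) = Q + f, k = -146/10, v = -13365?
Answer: 3*I*sqrt(35535)/5 ≈ 113.1*I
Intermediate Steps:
k = -73/5 (k = -146*1/10 = -73/5 ≈ -14.600)
sqrt(x(k, 587) + 1*v) = sqrt((-73/5 + 587) + 1*(-13365)) = sqrt(2862/5 - 13365) = sqrt(-63963/5) = 3*I*sqrt(35535)/5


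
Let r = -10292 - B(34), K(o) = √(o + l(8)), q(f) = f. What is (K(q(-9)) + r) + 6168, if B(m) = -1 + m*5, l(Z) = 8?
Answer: -4293 + I ≈ -4293.0 + 1.0*I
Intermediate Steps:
B(m) = -1 + 5*m
K(o) = √(8 + o) (K(o) = √(o + 8) = √(8 + o))
r = -10461 (r = -10292 - (-1 + 5*34) = -10292 - (-1 + 170) = -10292 - 1*169 = -10292 - 169 = -10461)
(K(q(-9)) + r) + 6168 = (√(8 - 9) - 10461) + 6168 = (√(-1) - 10461) + 6168 = (I - 10461) + 6168 = (-10461 + I) + 6168 = -4293 + I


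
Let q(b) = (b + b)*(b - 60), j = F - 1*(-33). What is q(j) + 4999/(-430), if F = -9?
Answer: -748039/430 ≈ -1739.6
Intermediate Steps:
j = 24 (j = -9 - 1*(-33) = -9 + 33 = 24)
q(b) = 2*b*(-60 + b) (q(b) = (2*b)*(-60 + b) = 2*b*(-60 + b))
q(j) + 4999/(-430) = 2*24*(-60 + 24) + 4999/(-430) = 2*24*(-36) + 4999*(-1/430) = -1728 - 4999/430 = -748039/430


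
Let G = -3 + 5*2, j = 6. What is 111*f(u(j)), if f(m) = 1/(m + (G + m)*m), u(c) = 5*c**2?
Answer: 37/11280 ≈ 0.0032801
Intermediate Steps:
G = 7 (G = -3 + 10 = 7)
f(m) = 1/(m + m*(7 + m)) (f(m) = 1/(m + (7 + m)*m) = 1/(m + m*(7 + m)))
111*f(u(j)) = 111*(1/(((5*6**2))*(8 + 5*6**2))) = 111*(1/(((5*36))*(8 + 5*36))) = 111*(1/(180*(8 + 180))) = 111*((1/180)/188) = 111*((1/180)*(1/188)) = 111*(1/33840) = 37/11280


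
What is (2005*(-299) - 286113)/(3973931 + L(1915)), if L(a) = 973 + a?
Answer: -885608/3976819 ≈ -0.22269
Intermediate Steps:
(2005*(-299) - 286113)/(3973931 + L(1915)) = (2005*(-299) - 286113)/(3973931 + (973 + 1915)) = (-599495 - 286113)/(3973931 + 2888) = -885608/3976819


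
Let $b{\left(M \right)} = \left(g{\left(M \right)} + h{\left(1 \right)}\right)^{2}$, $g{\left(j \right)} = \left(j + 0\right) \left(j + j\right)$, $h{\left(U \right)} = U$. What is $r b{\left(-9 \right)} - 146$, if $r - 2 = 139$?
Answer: $3746083$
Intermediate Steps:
$r = 141$ ($r = 2 + 139 = 141$)
$g{\left(j \right)} = 2 j^{2}$ ($g{\left(j \right)} = j 2 j = 2 j^{2}$)
$b{\left(M \right)} = \left(1 + 2 M^{2}\right)^{2}$ ($b{\left(M \right)} = \left(2 M^{2} + 1\right)^{2} = \left(1 + 2 M^{2}\right)^{2}$)
$r b{\left(-9 \right)} - 146 = 141 \left(1 + 2 \left(-9\right)^{2}\right)^{2} - 146 = 141 \left(1 + 2 \cdot 81\right)^{2} - 146 = 141 \left(1 + 162\right)^{2} - 146 = 141 \cdot 163^{2} - 146 = 141 \cdot 26569 - 146 = 3746229 - 146 = 3746083$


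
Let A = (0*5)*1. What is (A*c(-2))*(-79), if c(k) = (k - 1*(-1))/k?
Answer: 0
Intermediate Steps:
c(k) = (1 + k)/k (c(k) = (k + 1)/k = (1 + k)/k)
A = 0 (A = 0*1 = 0)
(A*c(-2))*(-79) = (0*((1 - 2)/(-2)))*(-79) = (0*(-½*(-1)))*(-79) = (0*(½))*(-79) = 0*(-79) = 0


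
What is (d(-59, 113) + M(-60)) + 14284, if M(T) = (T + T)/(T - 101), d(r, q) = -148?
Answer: 2276016/161 ≈ 14137.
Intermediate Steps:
M(T) = 2*T/(-101 + T) (M(T) = (2*T)/(-101 + T) = 2*T/(-101 + T))
(d(-59, 113) + M(-60)) + 14284 = (-148 + 2*(-60)/(-101 - 60)) + 14284 = (-148 + 2*(-60)/(-161)) + 14284 = (-148 + 2*(-60)*(-1/161)) + 14284 = (-148 + 120/161) + 14284 = -23708/161 + 14284 = 2276016/161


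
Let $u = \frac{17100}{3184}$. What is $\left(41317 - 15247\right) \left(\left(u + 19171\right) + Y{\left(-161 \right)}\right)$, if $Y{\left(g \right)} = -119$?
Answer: $\frac{197736609345}{398} \approx 4.9683 \cdot 10^{8}$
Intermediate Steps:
$u = \frac{4275}{796}$ ($u = 17100 \cdot \frac{1}{3184} = \frac{4275}{796} \approx 5.3706$)
$\left(41317 - 15247\right) \left(\left(u + 19171\right) + Y{\left(-161 \right)}\right) = \left(41317 - 15247\right) \left(\left(\frac{4275}{796} + 19171\right) - 119\right) = 26070 \left(\frac{15264391}{796} - 119\right) = 26070 \cdot \frac{15169667}{796} = \frac{197736609345}{398}$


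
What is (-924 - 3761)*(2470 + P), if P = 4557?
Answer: -32921495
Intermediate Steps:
(-924 - 3761)*(2470 + P) = (-924 - 3761)*(2470 + 4557) = -4685*7027 = -32921495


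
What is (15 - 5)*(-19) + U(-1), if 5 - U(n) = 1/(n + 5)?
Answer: -741/4 ≈ -185.25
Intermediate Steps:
U(n) = 5 - 1/(5 + n) (U(n) = 5 - 1/(n + 5) = 5 - 1/(5 + n))
(15 - 5)*(-19) + U(-1) = (15 - 5)*(-19) + (24 + 5*(-1))/(5 - 1) = 10*(-19) + (24 - 5)/4 = -190 + (1/4)*19 = -190 + 19/4 = -741/4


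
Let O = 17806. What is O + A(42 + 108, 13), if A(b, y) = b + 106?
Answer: 18062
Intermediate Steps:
A(b, y) = 106 + b
O + A(42 + 108, 13) = 17806 + (106 + (42 + 108)) = 17806 + (106 + 150) = 17806 + 256 = 18062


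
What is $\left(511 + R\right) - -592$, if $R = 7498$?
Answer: $8601$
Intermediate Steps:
$\left(511 + R\right) - -592 = \left(511 + 7498\right) - -592 = 8009 + 592 = 8601$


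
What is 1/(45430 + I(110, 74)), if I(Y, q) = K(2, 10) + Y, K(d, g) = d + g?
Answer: 1/45552 ≈ 2.1953e-5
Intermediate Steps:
I(Y, q) = 12 + Y (I(Y, q) = (2 + 10) + Y = 12 + Y)
1/(45430 + I(110, 74)) = 1/(45430 + (12 + 110)) = 1/(45430 + 122) = 1/45552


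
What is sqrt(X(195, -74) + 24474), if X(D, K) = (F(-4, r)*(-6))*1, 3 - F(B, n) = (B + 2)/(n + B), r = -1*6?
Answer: sqrt(611430)/5 ≈ 156.39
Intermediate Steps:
r = -6
F(B, n) = 3 - (2 + B)/(B + n) (F(B, n) = 3 - (B + 2)/(n + B) = 3 - (2 + B)/(B + n))
X(D, K) = -84/5 (X(D, K) = (((-2 + 2*(-4) + 3*(-6))/(-4 - 6))*(-6))*1 = (((-2 - 8 - 18)/(-10))*(-6))*1 = (-1/10*(-28)*(-6))*1 = ((14/5)*(-6))*1 = -84/5*1 = -84/5)
sqrt(X(195, -74) + 24474) = sqrt(-84/5 + 24474) = sqrt(122286/5) = sqrt(611430)/5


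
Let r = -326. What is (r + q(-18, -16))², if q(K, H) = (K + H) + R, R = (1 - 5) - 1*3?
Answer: 134689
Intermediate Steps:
R = -7 (R = -4 - 3 = -7)
q(K, H) = -7 + H + K (q(K, H) = (K + H) - 7 = (H + K) - 7 = -7 + H + K)
(r + q(-18, -16))² = (-326 + (-7 - 16 - 18))² = (-326 - 41)² = (-367)² = 134689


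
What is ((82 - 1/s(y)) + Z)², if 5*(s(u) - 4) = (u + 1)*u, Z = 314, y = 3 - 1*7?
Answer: 160452889/1024 ≈ 1.5669e+5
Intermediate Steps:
y = -4 (y = 3 - 7 = -4)
s(u) = 4 + u*(1 + u)/5 (s(u) = 4 + ((u + 1)*u)/5 = 4 + ((1 + u)*u)/5 = 4 + (u*(1 + u))/5 = 4 + u*(1 + u)/5)
((82 - 1/s(y)) + Z)² = ((82 - 1/(4 + (⅕)*(-4) + (⅕)*(-4)²)) + 314)² = ((82 - 1/(4 - ⅘ + (⅕)*16)) + 314)² = ((82 - 1/(4 - ⅘ + 16/5)) + 314)² = ((82 - 1/32/5) + 314)² = ((82 - 1*5/32) + 314)² = ((82 - 5/32) + 314)² = (2619/32 + 314)² = (12667/32)² = 160452889/1024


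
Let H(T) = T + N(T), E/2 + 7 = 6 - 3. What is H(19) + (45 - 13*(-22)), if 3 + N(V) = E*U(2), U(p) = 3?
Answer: 323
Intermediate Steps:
E = -8 (E = -14 + 2*(6 - 3) = -14 + 2*3 = -14 + 6 = -8)
N(V) = -27 (N(V) = -3 - 8*3 = -3 - 24 = -27)
H(T) = -27 + T (H(T) = T - 27 = -27 + T)
H(19) + (45 - 13*(-22)) = (-27 + 19) + (45 - 13*(-22)) = -8 + (45 + 286) = -8 + 331 = 323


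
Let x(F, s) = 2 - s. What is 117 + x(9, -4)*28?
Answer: 285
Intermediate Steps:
117 + x(9, -4)*28 = 117 + (2 - 1*(-4))*28 = 117 + (2 + 4)*28 = 117 + 6*28 = 117 + 168 = 285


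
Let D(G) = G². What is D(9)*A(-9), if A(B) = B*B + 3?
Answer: 6804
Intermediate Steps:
A(B) = 3 + B² (A(B) = B² + 3 = 3 + B²)
D(9)*A(-9) = 9²*(3 + (-9)²) = 81*(3 + 81) = 81*84 = 6804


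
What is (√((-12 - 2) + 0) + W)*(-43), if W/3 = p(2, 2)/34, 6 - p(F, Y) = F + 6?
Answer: 129/17 - 43*I*√14 ≈ 7.5882 - 160.89*I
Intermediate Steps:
p(F, Y) = -F (p(F, Y) = 6 - (F + 6) = 6 - (6 + F) = 6 + (-6 - F) = -F)
W = -3/17 (W = 3*(-1*2/34) = 3*(-2*1/34) = 3*(-1/17) = -3/17 ≈ -0.17647)
(√((-12 - 2) + 0) + W)*(-43) = (√((-12 - 2) + 0) - 3/17)*(-43) = (√(-14 + 0) - 3/17)*(-43) = (√(-14) - 3/17)*(-43) = (I*√14 - 3/17)*(-43) = (-3/17 + I*√14)*(-43) = 129/17 - 43*I*√14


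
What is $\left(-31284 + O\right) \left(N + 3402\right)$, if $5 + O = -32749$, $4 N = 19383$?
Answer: $- \frac{1056338829}{2} \approx -5.2817 \cdot 10^{8}$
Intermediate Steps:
$N = \frac{19383}{4}$ ($N = \frac{1}{4} \cdot 19383 = \frac{19383}{4} \approx 4845.8$)
$O = -32754$ ($O = -5 - 32749 = -32754$)
$\left(-31284 + O\right) \left(N + 3402\right) = \left(-31284 - 32754\right) \left(\frac{19383}{4} + 3402\right) = \left(-64038\right) \frac{32991}{4} = - \frac{1056338829}{2}$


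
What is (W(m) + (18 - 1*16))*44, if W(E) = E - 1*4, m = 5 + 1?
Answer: 176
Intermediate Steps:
m = 6
W(E) = -4 + E (W(E) = E - 4 = -4 + E)
(W(m) + (18 - 1*16))*44 = ((-4 + 6) + (18 - 1*16))*44 = (2 + (18 - 16))*44 = (2 + 2)*44 = 4*44 = 176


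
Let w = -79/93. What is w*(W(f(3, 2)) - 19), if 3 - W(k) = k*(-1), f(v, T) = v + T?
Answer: 869/93 ≈ 9.3441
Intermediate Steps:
f(v, T) = T + v
W(k) = 3 + k (W(k) = 3 - k*(-1) = 3 - (-1)*k = 3 + k)
w = -79/93 (w = -79*1/93 = -79/93 ≈ -0.84946)
w*(W(f(3, 2)) - 19) = -79*((3 + (2 + 3)) - 19)/93 = -79*((3 + 5) - 19)/93 = -79*(8 - 19)/93 = -79/93*(-11) = 869/93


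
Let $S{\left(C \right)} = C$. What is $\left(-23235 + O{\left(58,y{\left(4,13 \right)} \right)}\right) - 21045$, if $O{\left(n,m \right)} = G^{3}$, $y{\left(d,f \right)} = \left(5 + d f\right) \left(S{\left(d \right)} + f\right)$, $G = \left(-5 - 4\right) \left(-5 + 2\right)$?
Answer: $-24597$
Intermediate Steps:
$G = 27$ ($G = \left(-9\right) \left(-3\right) = 27$)
$y{\left(d,f \right)} = \left(5 + d f\right) \left(d + f\right)$
$O{\left(n,m \right)} = 19683$ ($O{\left(n,m \right)} = 27^{3} = 19683$)
$\left(-23235 + O{\left(58,y{\left(4,13 \right)} \right)}\right) - 21045 = \left(-23235 + 19683\right) - 21045 = -3552 - 21045 = -24597$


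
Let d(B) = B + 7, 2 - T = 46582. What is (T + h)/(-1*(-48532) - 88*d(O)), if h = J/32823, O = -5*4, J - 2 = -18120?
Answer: -764456729/815257674 ≈ -0.93769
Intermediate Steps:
T = -46580 (T = 2 - 1*46582 = 2 - 46582 = -46580)
J = -18118 (J = 2 - 18120 = -18118)
O = -20
d(B) = 7 + B
h = -18118/32823 ≈ -0.55199
(T + h)/(-1*(-48532) - 88*d(O)) = (-46580 - 18118/32823)/(-1*(-48532) - 88*(7 - 20)) = -1528913458/(32823*(48532 - 88*(-13))) = -1528913458/(32823*(48532 + 1144)) = -1528913458/32823/49676 = -1528913458/32823*1/49676 = -764456729/815257674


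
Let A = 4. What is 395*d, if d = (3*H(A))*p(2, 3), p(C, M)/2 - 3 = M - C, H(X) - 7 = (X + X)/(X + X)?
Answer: 75840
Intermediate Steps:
H(X) = 8 (H(X) = 7 + (X + X)/(X + X) = 7 + (2*X)/((2*X)) = 7 + (2*X)*(1/(2*X)) = 7 + 1 = 8)
p(C, M) = 6 - 2*C + 2*M (p(C, M) = 6 + 2*(M - C) = 6 + (-2*C + 2*M) = 6 - 2*C + 2*M)
d = 192 (d = (3*8)*(6 - 2*2 + 2*3) = 24*(6 - 4 + 6) = 24*8 = 192)
395*d = 395*192 = 75840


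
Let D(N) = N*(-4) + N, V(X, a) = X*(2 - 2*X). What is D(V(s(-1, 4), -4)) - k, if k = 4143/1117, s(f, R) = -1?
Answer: 9261/1117 ≈ 8.2910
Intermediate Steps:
D(N) = -3*N (D(N) = -4*N + N = -3*N)
k = 4143/1117 (k = 4143*(1/1117) = 4143/1117 ≈ 3.7090)
D(V(s(-1, 4), -4)) - k = -6*(-1)*(1 - 1*(-1)) - 1*4143/1117 = -6*(-1)*(1 + 1) - 4143/1117 = -6*(-1)*2 - 4143/1117 = -3*(-4) - 4143/1117 = 12 - 4143/1117 = 9261/1117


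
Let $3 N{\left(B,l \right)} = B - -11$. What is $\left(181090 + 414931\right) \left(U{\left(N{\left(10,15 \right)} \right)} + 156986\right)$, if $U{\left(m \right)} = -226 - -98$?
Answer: $93490662018$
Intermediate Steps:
$N{\left(B,l \right)} = \frac{11}{3} + \frac{B}{3}$ ($N{\left(B,l \right)} = \frac{B - -11}{3} = \frac{B + 11}{3} = \frac{11 + B}{3} = \frac{11}{3} + \frac{B}{3}$)
$U{\left(m \right)} = -128$ ($U{\left(m \right)} = -226 + 98 = -128$)
$\left(181090 + 414931\right) \left(U{\left(N{\left(10,15 \right)} \right)} + 156986\right) = \left(181090 + 414931\right) \left(-128 + 156986\right) = 596021 \cdot 156858 = 93490662018$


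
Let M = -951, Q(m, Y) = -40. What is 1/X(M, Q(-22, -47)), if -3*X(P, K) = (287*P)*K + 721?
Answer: -3/10918201 ≈ -2.7477e-7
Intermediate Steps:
X(P, K) = -721/3 - 287*K*P/3 (X(P, K) = -((287*P)*K + 721)/3 = -(287*K*P + 721)/3 = -(721 + 287*K*P)/3 = -721/3 - 287*K*P/3)
1/X(M, Q(-22, -47)) = 1/(-721/3 - 287/3*(-40)*(-951)) = 1/(-721/3 - 3639160) = 1/(-10918201/3) = -3/10918201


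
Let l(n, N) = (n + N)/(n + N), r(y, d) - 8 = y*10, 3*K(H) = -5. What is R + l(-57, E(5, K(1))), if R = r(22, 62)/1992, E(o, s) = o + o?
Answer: 185/166 ≈ 1.1145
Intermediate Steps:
K(H) = -5/3 (K(H) = (1/3)*(-5) = -5/3)
E(o, s) = 2*o
r(y, d) = 8 + 10*y (r(y, d) = 8 + y*10 = 8 + 10*y)
R = 19/166 (R = (8 + 10*22)/1992 = (8 + 220)*(1/1992) = 228*(1/1992) = 19/166 ≈ 0.11446)
l(n, N) = 1 (l(n, N) = (N + n)/(N + n) = 1)
R + l(-57, E(5, K(1))) = 19/166 + 1 = 185/166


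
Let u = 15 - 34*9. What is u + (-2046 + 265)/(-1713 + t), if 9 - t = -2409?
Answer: -206936/705 ≈ -293.53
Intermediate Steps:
t = 2418 (t = 9 - 1*(-2409) = 9 + 2409 = 2418)
u = -291 (u = 15 - 306 = -291)
u + (-2046 + 265)/(-1713 + t) = -291 + (-2046 + 265)/(-1713 + 2418) = -291 - 1781/705 = -206936/705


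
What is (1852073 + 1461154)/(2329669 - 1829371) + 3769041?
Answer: 628548995815/166766 ≈ 3.7690e+6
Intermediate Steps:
(1852073 + 1461154)/(2329669 - 1829371) + 3769041 = 3313227/500298 + 3769041 = 3313227*(1/500298) + 3769041 = 1104409/166766 + 3769041 = 628548995815/166766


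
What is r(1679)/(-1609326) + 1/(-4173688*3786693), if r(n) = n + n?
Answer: -8845237916809333/4239092124858678264 ≈ -0.0020866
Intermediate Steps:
r(n) = 2*n
r(1679)/(-1609326) + 1/(-4173688*3786693) = (2*1679)/(-1609326) + 1/(-4173688*3786693) = 3358*(-1/1609326) - 1/4173688*1/3786693 = -1679/804663 - 1/15804475133784 = -8845237916809333/4239092124858678264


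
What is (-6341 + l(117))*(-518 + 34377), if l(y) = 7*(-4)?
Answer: -215647971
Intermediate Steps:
l(y) = -28
(-6341 + l(117))*(-518 + 34377) = (-6341 - 28)*(-518 + 34377) = -6369*33859 = -215647971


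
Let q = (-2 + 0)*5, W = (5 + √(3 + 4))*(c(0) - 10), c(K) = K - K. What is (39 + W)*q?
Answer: 110 + 100*√7 ≈ 374.58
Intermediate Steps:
c(K) = 0
W = -50 - 10*√7 (W = (5 + √(3 + 4))*(0 - 10) = (5 + √7)*(-10) = -50 - 10*√7 ≈ -76.458)
q = -10 (q = -2*5 = -10)
(39 + W)*q = (39 + (-50 - 10*√7))*(-10) = (-11 - 10*√7)*(-10) = 110 + 100*√7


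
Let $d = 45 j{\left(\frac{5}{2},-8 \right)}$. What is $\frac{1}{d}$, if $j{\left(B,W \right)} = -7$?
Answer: $- \frac{1}{315} \approx -0.0031746$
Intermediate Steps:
$d = -315$ ($d = 45 \left(-7\right) = -315$)
$\frac{1}{d} = \frac{1}{-315} = - \frac{1}{315}$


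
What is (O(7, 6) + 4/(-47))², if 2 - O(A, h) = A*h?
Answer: 3549456/2209 ≈ 1606.8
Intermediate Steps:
O(A, h) = 2 - A*h
(O(7, 6) + 4/(-47))² = ((2 - 1*7*6) + 4/(-47))² = ((2 - 42) + 4*(-1/47))² = (-40 - 4/47)² = (-1884/47)² = 3549456/2209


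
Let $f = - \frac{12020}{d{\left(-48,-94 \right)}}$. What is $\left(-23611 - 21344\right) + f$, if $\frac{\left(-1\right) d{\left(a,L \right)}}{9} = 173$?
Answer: $- \frac{69982915}{1557} \approx -44947.0$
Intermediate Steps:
$d{\left(a,L \right)} = -1557$ ($d{\left(a,L \right)} = \left(-9\right) 173 = -1557$)
$f = \frac{12020}{1557}$ ($f = - \frac{12020}{-1557} = \left(-12020\right) \left(- \frac{1}{1557}\right) = \frac{12020}{1557} \approx 7.72$)
$\left(-23611 - 21344\right) + f = \left(-23611 - 21344\right) + \frac{12020}{1557} = -44955 + \frac{12020}{1557} = - \frac{69982915}{1557}$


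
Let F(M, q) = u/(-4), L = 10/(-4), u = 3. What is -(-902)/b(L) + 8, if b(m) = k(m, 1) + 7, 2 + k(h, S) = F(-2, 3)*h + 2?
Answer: 7784/71 ≈ 109.63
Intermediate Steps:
L = -5/2 (L = 10*(-¼) = -5/2 ≈ -2.5000)
F(M, q) = -¾ (F(M, q) = 3/(-4) = 3*(-¼) = -¾)
k(h, S) = -3*h/4 (k(h, S) = -2 + (-3*h/4 + 2) = -2 + (2 - 3*h/4) = -3*h/4)
b(m) = 7 - 3*m/4 (b(m) = -3*m/4 + 7 = 7 - 3*m/4)
-(-902)/b(L) + 8 = -(-902)/(7 - ¾*(-5/2)) + 8 = -(-902)/(7 + 15/8) + 8 = -(-902)/71/8 + 8 = -(-902)*8/71 + 8 = -11*(-656/71) + 8 = 7216/71 + 8 = 7784/71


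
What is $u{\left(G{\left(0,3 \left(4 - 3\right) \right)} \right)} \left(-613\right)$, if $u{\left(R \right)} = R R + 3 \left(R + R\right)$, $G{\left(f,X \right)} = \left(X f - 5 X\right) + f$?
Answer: $-82755$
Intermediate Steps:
$G{\left(f,X \right)} = f - 5 X + X f$ ($G{\left(f,X \right)} = \left(- 5 X + X f\right) + f = f - 5 X + X f$)
$u{\left(R \right)} = R^{2} + 6 R$ ($u{\left(R \right)} = R^{2} + 3 \cdot 2 R = R^{2} + 6 R$)
$u{\left(G{\left(0,3 \left(4 - 3\right) \right)} \right)} \left(-613\right) = \left(0 - 5 \cdot 3 \left(4 - 3\right) + 3 \left(4 - 3\right) 0\right) \left(6 + \left(0 - 5 \cdot 3 \left(4 - 3\right) + 3 \left(4 - 3\right) 0\right)\right) \left(-613\right) = \left(0 - 5 \cdot 3 \cdot 1 + 3 \cdot 1 \cdot 0\right) \left(6 + \left(0 - 5 \cdot 3 \cdot 1 + 3 \cdot 1 \cdot 0\right)\right) \left(-613\right) = \left(0 - 15 + 3 \cdot 0\right) \left(6 + \left(0 - 15 + 3 \cdot 0\right)\right) \left(-613\right) = \left(0 - 15 + 0\right) \left(6 + \left(0 - 15 + 0\right)\right) \left(-613\right) = - 15 \left(6 - 15\right) \left(-613\right) = \left(-15\right) \left(-9\right) \left(-613\right) = 135 \left(-613\right) = -82755$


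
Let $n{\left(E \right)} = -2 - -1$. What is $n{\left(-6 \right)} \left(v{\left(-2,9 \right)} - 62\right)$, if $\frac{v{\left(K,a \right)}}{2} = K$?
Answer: $66$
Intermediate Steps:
$n{\left(E \right)} = -1$ ($n{\left(E \right)} = -2 + 1 = -1$)
$v{\left(K,a \right)} = 2 K$
$n{\left(-6 \right)} \left(v{\left(-2,9 \right)} - 62\right) = - (2 \left(-2\right) - 62) = - (-4 - 62) = \left(-1\right) \left(-66\right) = 66$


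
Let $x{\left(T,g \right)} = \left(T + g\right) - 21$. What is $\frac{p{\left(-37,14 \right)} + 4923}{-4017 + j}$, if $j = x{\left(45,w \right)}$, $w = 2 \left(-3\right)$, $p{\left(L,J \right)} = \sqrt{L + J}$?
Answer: $- \frac{1641}{1333} - \frac{i \sqrt{23}}{3999} \approx -1.2311 - 0.0011993 i$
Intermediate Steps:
$p{\left(L,J \right)} = \sqrt{J + L}$
$w = -6$
$x{\left(T,g \right)} = -21 + T + g$
$j = 18$ ($j = -21 + 45 - 6 = 18$)
$\frac{p{\left(-37,14 \right)} + 4923}{-4017 + j} = \frac{\sqrt{14 - 37} + 4923}{-4017 + 18} = \frac{\sqrt{-23} + 4923}{-3999} = \left(i \sqrt{23} + 4923\right) \left(- \frac{1}{3999}\right) = \left(4923 + i \sqrt{23}\right) \left(- \frac{1}{3999}\right) = - \frac{1641}{1333} - \frac{i \sqrt{23}}{3999}$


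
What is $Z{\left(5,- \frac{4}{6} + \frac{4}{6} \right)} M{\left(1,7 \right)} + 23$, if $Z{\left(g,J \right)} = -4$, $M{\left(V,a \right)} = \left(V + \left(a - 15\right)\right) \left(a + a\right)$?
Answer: $415$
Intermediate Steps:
$M{\left(V,a \right)} = 2 a \left(-15 + V + a\right)$ ($M{\left(V,a \right)} = \left(V + \left(a - 15\right)\right) 2 a = \left(V + \left(-15 + a\right)\right) 2 a = \left(-15 + V + a\right) 2 a = 2 a \left(-15 + V + a\right)$)
$Z{\left(5,- \frac{4}{6} + \frac{4}{6} \right)} M{\left(1,7 \right)} + 23 = - 4 \cdot 2 \cdot 7 \left(-15 + 1 + 7\right) + 23 = - 4 \cdot 2 \cdot 7 \left(-7\right) + 23 = \left(-4\right) \left(-98\right) + 23 = 392 + 23 = 415$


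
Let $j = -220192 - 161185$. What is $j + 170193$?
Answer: $-211184$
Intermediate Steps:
$j = -381377$ ($j = -220192 - 161185 = -381377$)
$j + 170193 = -381377 + 170193 = -211184$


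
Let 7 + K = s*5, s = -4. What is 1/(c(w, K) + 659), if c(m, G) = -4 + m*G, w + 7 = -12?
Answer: 1/1168 ≈ 0.00085616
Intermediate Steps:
K = -27 (K = -7 - 4*5 = -7 - 20 = -27)
w = -19 (w = -7 - 12 = -19)
c(m, G) = -4 + G*m
1/(c(w, K) + 659) = 1/((-4 - 27*(-19)) + 659) = 1/((-4 + 513) + 659) = 1/(509 + 659) = 1/1168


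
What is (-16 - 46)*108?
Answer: -6696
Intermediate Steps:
(-16 - 46)*108 = -62*108 = -6696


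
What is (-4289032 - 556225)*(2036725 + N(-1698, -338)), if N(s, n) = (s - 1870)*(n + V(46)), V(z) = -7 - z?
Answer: -16628015960941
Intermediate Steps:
N(s, n) = (-1870 + s)*(-53 + n) (N(s, n) = (s - 1870)*(n + (-7 - 1*46)) = (-1870 + s)*(n + (-7 - 46)) = (-1870 + s)*(n - 53) = (-1870 + s)*(-53 + n))
(-4289032 - 556225)*(2036725 + N(-1698, -338)) = (-4289032 - 556225)*(2036725 + (99110 - 1870*(-338) - 53*(-1698) - 338*(-1698))) = -4845257*(2036725 + (99110 + 632060 + 89994 + 573924)) = -4845257*(2036725 + 1395088) = -4845257*3431813 = -16628015960941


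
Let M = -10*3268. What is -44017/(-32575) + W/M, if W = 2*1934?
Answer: 65623773/53227550 ≈ 1.2329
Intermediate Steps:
M = -32680
W = 3868
-44017/(-32575) + W/M = -44017/(-32575) + 3868/(-32680) = -44017*(-1/32575) + 3868*(-1/32680) = 44017/32575 - 967/8170 = 65623773/53227550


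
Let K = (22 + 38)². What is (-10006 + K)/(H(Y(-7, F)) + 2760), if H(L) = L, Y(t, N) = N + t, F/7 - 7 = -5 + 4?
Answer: -6406/2795 ≈ -2.2920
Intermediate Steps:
F = 42 (F = 49 + 7*(-5 + 4) = 49 + 7*(-1) = 49 - 7 = 42)
K = 3600 (K = 60² = 3600)
(-10006 + K)/(H(Y(-7, F)) + 2760) = (-10006 + 3600)/((42 - 7) + 2760) = -6406/(35 + 2760) = -6406/2795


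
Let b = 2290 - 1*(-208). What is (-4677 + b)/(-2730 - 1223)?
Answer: 2179/3953 ≈ 0.55123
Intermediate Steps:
b = 2498 (b = 2290 + 208 = 2498)
(-4677 + b)/(-2730 - 1223) = (-4677 + 2498)/(-2730 - 1223) = -2179/(-3953) = -2179*(-1/3953) = 2179/3953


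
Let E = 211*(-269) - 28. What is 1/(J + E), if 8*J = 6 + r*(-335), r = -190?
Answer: -1/48830 ≈ -2.0479e-5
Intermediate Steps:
E = -56787 (E = -56759 - 28 = -56787)
J = 7957 (J = (6 - 190*(-335))/8 = (6 + 63650)/8 = (1/8)*63656 = 7957)
1/(J + E) = 1/(7957 - 56787) = 1/(-48830) = -1/48830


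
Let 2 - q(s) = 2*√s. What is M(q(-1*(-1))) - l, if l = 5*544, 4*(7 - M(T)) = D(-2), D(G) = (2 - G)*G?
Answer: -2711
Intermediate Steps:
q(s) = 2 - 2*√s
D(G) = G*(2 - G)
M(T) = 9 (M(T) = 7 - (-1)*(2 - 1*(-2))/2 = 7 - (-1)*(2 + 2)/2 = 7 - (-1)*4/2 = 7 - ¼*(-8) = 7 + 2 = 9)
l = 2720
M(q(-1*(-1))) - l = 9 - 1*2720 = 9 - 2720 = -2711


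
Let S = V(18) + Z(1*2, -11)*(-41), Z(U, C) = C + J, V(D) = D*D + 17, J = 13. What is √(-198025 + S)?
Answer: 3*I*√21974 ≈ 444.71*I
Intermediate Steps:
V(D) = 17 + D² (V(D) = D² + 17 = 17 + D²)
Z(U, C) = 13 + C (Z(U, C) = C + 13 = 13 + C)
S = 259 (S = (17 + 18²) + (13 - 11)*(-41) = (17 + 324) + 2*(-41) = 341 - 82 = 259)
√(-198025 + S) = √(-198025 + 259) = √(-197766) = 3*I*√21974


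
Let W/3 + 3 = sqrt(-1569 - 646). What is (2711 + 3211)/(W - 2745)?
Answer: -1812132/844939 - 1974*I*sqrt(2215)/844939 ≈ -2.1447 - 0.10995*I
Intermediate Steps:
W = -9 + 3*I*sqrt(2215) (W = -9 + 3*sqrt(-1569 - 646) = -9 + 3*sqrt(-2215) = -9 + 3*(I*sqrt(2215)) = -9 + 3*I*sqrt(2215) ≈ -9.0 + 141.19*I)
(2711 + 3211)/(W - 2745) = (2711 + 3211)/((-9 + 3*I*sqrt(2215)) - 2745) = 5922/(-2754 + 3*I*sqrt(2215))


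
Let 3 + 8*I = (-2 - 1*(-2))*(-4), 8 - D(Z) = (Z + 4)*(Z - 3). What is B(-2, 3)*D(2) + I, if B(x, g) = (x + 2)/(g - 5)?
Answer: -3/8 ≈ -0.37500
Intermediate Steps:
D(Z) = 8 - (-3 + Z)*(4 + Z) (D(Z) = 8 - (Z + 4)*(Z - 3) = 8 - (4 + Z)*(-3 + Z) = 8 - (-3 + Z)*(4 + Z))
B(x, g) = (2 + x)/(-5 + g)
I = -3/8 (I = -3/8 + ((-2 - 1*(-2))*(-4))/8 = -3/8 + ((-2 + 2)*(-4))/8 = -3/8 + (0*(-4))/8 = -3/8 + (⅛)*0 = -3/8 + 0 = -3/8 ≈ -0.37500)
B(-2, 3)*D(2) + I = ((2 - 2)/(-5 + 3))*(20 - 1*2 - 1*2²) - 3/8 = (0/(-2))*(20 - 2 - 1*4) - 3/8 = (-½*0)*(20 - 2 - 4) - 3/8 = 0*14 - 3/8 = 0 - 3/8 = -3/8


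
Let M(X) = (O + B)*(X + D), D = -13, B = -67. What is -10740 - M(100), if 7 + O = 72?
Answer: -10566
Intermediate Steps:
O = 65 (O = -7 + 72 = 65)
M(X) = 26 - 2*X (M(X) = (65 - 67)*(X - 13) = -2*(-13 + X) = 26 - 2*X)
-10740 - M(100) = -10740 - (26 - 2*100) = -10740 - (26 - 200) = -10740 - 1*(-174) = -10740 + 174 = -10566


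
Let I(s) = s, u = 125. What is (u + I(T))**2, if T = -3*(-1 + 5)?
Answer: 12769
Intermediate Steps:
T = -12 (T = -3*4 = -12)
(u + I(T))**2 = (125 - 12)**2 = 113**2 = 12769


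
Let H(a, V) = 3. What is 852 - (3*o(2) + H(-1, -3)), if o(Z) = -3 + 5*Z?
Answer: 828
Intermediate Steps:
852 - (3*o(2) + H(-1, -3)) = 852 - (3*(-3 + 5*2) + 3) = 852 - (3*(-3 + 10) + 3) = 852 - (3*7 + 3) = 852 - (21 + 3) = 852 - 1*24 = 852 - 24 = 828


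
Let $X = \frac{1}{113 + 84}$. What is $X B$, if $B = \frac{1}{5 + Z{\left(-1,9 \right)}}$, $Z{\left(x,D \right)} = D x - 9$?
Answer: $- \frac{1}{2561} \approx -0.00039047$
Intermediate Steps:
$Z{\left(x,D \right)} = -9 + D x$
$B = - \frac{1}{13}$ ($B = \frac{1}{5 + \left(-9 + 9 \left(-1\right)\right)} = \frac{1}{5 - 18} = \frac{1}{-13} = - \frac{1}{13} \approx -0.076923$)
$X = \frac{1}{197} \approx 0.0050761$
$X B = \frac{1}{197} \left(- \frac{1}{13}\right) = - \frac{1}{2561}$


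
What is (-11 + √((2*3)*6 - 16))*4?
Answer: -44 + 8*√5 ≈ -26.111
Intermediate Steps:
(-11 + √((2*3)*6 - 16))*4 = (-11 + √(6*6 - 16))*4 = (-11 + √(36 - 16))*4 = (-11 + √20)*4 = (-11 + 2*√5)*4 = -44 + 8*√5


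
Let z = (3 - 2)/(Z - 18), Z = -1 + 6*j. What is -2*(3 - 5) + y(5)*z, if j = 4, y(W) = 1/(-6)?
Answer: 119/30 ≈ 3.9667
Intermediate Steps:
y(W) = -1/6
Z = 23 (Z = -1 + 6*4 = -1 + 24 = 23)
z = 1/5 (z = (3 - 2)/(23 - 18) = 1/5 ≈ 0.20000)
-2*(3 - 5) + y(5)*z = -2*(3 - 5) - 1/6*1/5 = -2*(-2) - 1/30 = 4 - 1/30 = 119/30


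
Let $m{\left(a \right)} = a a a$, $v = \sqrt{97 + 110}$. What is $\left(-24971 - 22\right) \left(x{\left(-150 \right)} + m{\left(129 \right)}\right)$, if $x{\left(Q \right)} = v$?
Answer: $-53652198177 - 74979 \sqrt{23} \approx -5.3653 \cdot 10^{10}$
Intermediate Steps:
$v = 3 \sqrt{23}$ ($v = \sqrt{207} = 3 \sqrt{23} \approx 14.387$)
$x{\left(Q \right)} = 3 \sqrt{23}$
$m{\left(a \right)} = a^{3}$ ($m{\left(a \right)} = a^{2} a = a^{3}$)
$\left(-24971 - 22\right) \left(x{\left(-150 \right)} + m{\left(129 \right)}\right) = \left(-24971 - 22\right) \left(3 \sqrt{23} + 129^{3}\right) = - 24993 \left(3 \sqrt{23} + 2146689\right) = - 24993 \left(2146689 + 3 \sqrt{23}\right) = -53652198177 - 74979 \sqrt{23}$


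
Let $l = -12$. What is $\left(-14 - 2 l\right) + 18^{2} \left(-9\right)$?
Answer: $-2906$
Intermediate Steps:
$\left(-14 - 2 l\right) + 18^{2} \left(-9\right) = \left(-14 - -24\right) + 18^{2} \left(-9\right) = \left(-14 + 24\right) + 324 \left(-9\right) = 10 - 2916 = -2906$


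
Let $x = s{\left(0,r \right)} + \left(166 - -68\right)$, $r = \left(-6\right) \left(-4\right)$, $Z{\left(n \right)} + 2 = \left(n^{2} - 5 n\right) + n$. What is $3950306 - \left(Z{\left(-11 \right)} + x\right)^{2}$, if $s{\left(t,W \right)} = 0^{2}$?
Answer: $3792697$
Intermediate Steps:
$Z{\left(n \right)} = -2 + n^{2} - 4 n$ ($Z{\left(n \right)} = -2 + \left(\left(n^{2} - 5 n\right) + n\right) = -2 + \left(n^{2} - 4 n\right) = -2 + n^{2} - 4 n$)
$r = 24$
$s{\left(t,W \right)} = 0$
$x = 234$ ($x = 0 + \left(166 - -68\right) = 0 + \left(166 + 68\right) = 0 + 234 = 234$)
$3950306 - \left(Z{\left(-11 \right)} + x\right)^{2} = 3950306 - \left(\left(-2 + \left(-11\right)^{2} - -44\right) + 234\right)^{2} = 3950306 - \left(\left(-2 + 121 + 44\right) + 234\right)^{2} = 3950306 - \left(163 + 234\right)^{2} = 3950306 - 397^{2} = 3950306 - 157609 = 3792697$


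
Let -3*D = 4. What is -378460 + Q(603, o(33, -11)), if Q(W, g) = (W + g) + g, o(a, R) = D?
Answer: -1133579/3 ≈ -3.7786e+5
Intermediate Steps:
D = -4/3 (D = -1/3*4 = -4/3 ≈ -1.3333)
o(a, R) = -4/3
Q(W, g) = W + 2*g
-378460 + Q(603, o(33, -11)) = -378460 + (603 + 2*(-4/3)) = -378460 + (603 - 8/3) = -378460 + 1801/3 = -1133579/3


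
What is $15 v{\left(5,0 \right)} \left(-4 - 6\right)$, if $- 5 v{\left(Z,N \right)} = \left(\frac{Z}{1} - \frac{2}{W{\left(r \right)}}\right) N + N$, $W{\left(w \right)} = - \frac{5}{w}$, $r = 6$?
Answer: $0$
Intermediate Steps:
$v{\left(Z,N \right)} = - \frac{N}{5} - \frac{N \left(\frac{12}{5} + Z\right)}{5}$ ($v{\left(Z,N \right)} = - \frac{\left(\frac{Z}{1} - \frac{2}{\left(-5\right) \frac{1}{6}}\right) N + N}{5} = - \frac{\left(Z 1 - \frac{2}{\left(-5\right) \frac{1}{6}}\right) N + N}{5} = - \frac{\left(Z - \frac{2}{- \frac{5}{6}}\right) N + N}{5} = - \frac{\left(Z - - \frac{12}{5}\right) N + N}{5} = - \frac{\left(Z + \frac{12}{5}\right) N + N}{5} = - \frac{\left(\frac{12}{5} + Z\right) N + N}{5} = - \frac{N \left(\frac{12}{5} + Z\right) + N}{5} = - \frac{N + N \left(\frac{12}{5} + Z\right)}{5} = - \frac{N}{5} - \frac{N \left(\frac{12}{5} + Z\right)}{5}$)
$15 v{\left(5,0 \right)} \left(-4 - 6\right) = 15 \cdot \frac{1}{25} \cdot 0 \left(-17 - 25\right) \left(-4 - 6\right) = 15 \cdot \frac{1}{25} \cdot 0 \left(-17 - 25\right) \left(-10\right) = 15 \cdot \frac{1}{25} \cdot 0 \left(-42\right) \left(-10\right) = 15 \cdot 0 \left(-10\right) = 15 \cdot 0 = 0$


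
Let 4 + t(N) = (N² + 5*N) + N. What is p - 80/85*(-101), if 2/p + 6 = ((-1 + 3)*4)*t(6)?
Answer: 434721/4573 ≈ 95.063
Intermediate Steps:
t(N) = -4 + N² + 6*N (t(N) = -4 + ((N² + 5*N) + N) = -4 + (N² + 6*N) = -4 + N² + 6*N)
p = 1/269 (p = 2/(-6 + ((-1 + 3)*4)*(-4 + 6² + 6*6)) = 2/(-6 + (2*4)*(-4 + 36 + 36)) = 2/(-6 + 8*68) = 2/(-6 + 544) = 2/538 = 2*(1/538) = 1/269 ≈ 0.0037175)
p - 80/85*(-101) = 1/269 - 80/85*(-101) = 1/269 - 80*1/85*(-101) = 1/269 - 16/17*(-101) = 1/269 + 1616/17 = 434721/4573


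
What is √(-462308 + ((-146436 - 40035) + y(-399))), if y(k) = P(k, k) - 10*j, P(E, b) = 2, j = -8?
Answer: I*√648697 ≈ 805.42*I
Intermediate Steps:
y(k) = 82 (y(k) = 2 - 10*(-8) = 2 + 80 = 82)
√(-462308 + ((-146436 - 40035) + y(-399))) = √(-462308 + ((-146436 - 40035) + 82)) = √(-462308 + (-186471 + 82)) = √(-462308 - 186389) = √(-648697) = I*√648697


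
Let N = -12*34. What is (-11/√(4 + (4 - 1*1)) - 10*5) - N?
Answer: 358 - 11*√7/7 ≈ 353.84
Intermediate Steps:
N = -408
(-11/√(4 + (4 - 1*1)) - 10*5) - N = (-11/√(4 + (4 - 1*1)) - 10*5) - 1*(-408) = (-11/√(4 + (4 - 1)) - 50) + 408 = (-11/√(4 + 3) - 50) + 408 = (-11*√7/7 - 50) + 408 = (-50 - 11*√7/7) + 408 = 358 - 11*√7/7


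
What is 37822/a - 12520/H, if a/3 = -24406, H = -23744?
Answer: 1165237/108655512 ≈ 0.010724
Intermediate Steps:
a = -73218 (a = 3*(-24406) = -73218)
37822/a - 12520/H = 37822/(-73218) - 12520/(-23744) = 37822*(-1/73218) - 12520*(-1/23744) = -18911/36609 + 1565/2968 = 1165237/108655512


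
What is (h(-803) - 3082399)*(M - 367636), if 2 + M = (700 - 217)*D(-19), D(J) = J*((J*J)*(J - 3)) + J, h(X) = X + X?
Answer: -223611700730595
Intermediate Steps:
h(X) = 2*X
D(J) = J + J**3*(-3 + J) (D(J) = J*(J**2*(-3 + J)) + J = J**3*(-3 + J) + J = J + J**3*(-3 + J))
M = 72874555 (M = -2 + (700 - 217)*(-19 + (-19)**4 - 3*(-19)**3) = -2 + 483*(-19 + 130321 - 3*(-6859)) = -2 + 483*(-19 + 130321 + 20577) = -2 + 483*150879 = -2 + 72874557 = 72874555)
(h(-803) - 3082399)*(M - 367636) = (2*(-803) - 3082399)*(72874555 - 367636) = (-1606 - 3082399)*72506919 = -3084005*72506919 = -223611700730595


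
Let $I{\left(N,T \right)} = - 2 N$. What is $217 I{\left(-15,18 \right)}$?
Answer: $6510$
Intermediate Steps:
$217 I{\left(-15,18 \right)} = 217 \left(\left(-2\right) \left(-15\right)\right) = 217 \cdot 30 = 6510$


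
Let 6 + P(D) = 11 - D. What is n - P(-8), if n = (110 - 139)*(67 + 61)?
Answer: -3725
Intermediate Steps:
P(D) = 5 - D (P(D) = -6 + (11 - D) = 5 - D)
n = -3712 (n = -29*128 = -3712)
n - P(-8) = -3712 - (5 - 1*(-8)) = -3712 - (5 + 8) = -3712 - 1*13 = -3712 - 13 = -3725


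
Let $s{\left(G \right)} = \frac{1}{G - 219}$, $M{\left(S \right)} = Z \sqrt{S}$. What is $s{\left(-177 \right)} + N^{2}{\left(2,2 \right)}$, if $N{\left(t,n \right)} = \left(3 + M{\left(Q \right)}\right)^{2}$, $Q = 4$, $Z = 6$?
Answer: $\frac{20047499}{396} \approx 50625.0$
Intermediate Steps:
$M{\left(S \right)} = 6 \sqrt{S}$
$N{\left(t,n \right)} = 225$ ($N{\left(t,n \right)} = \left(3 + 6 \sqrt{4}\right)^{2} = \left(3 + 6 \cdot 2\right)^{2} = \left(3 + 12\right)^{2} = 15^{2} = 225$)
$s{\left(G \right)} = \frac{1}{-219 + G}$
$s{\left(-177 \right)} + N^{2}{\left(2,2 \right)} = \frac{1}{-219 - 177} + 225^{2} = \frac{1}{-396} + 50625 = - \frac{1}{396} + 50625 = \frac{20047499}{396}$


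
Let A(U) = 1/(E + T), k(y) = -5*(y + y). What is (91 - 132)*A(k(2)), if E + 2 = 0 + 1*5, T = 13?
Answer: -41/16 ≈ -2.5625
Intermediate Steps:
E = 3 (E = -2 + (0 + 1*5) = -2 + (0 + 5) = -2 + 5 = 3)
k(y) = -10*y (k(y) = -5*2*y = -10*y)
A(U) = 1/16 (A(U) = 1/(3 + 13) = 1/16)
(91 - 132)*A(k(2)) = (91 - 132)*(1/16) = -41*1/16 = -41/16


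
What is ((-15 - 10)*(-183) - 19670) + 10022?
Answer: -5073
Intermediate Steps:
((-15 - 10)*(-183) - 19670) + 10022 = (-25*(-183) - 19670) + 10022 = (4575 - 19670) + 10022 = -15095 + 10022 = -5073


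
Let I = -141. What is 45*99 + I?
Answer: 4314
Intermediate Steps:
45*99 + I = 45*99 - 141 = 4455 - 141 = 4314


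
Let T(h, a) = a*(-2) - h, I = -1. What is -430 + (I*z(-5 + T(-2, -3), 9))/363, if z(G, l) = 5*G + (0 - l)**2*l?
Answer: -52278/121 ≈ -432.05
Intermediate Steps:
T(h, a) = -h - 2*a (T(h, a) = -2*a - h = -h - 2*a)
z(G, l) = l**3 + 5*G (z(G, l) = 5*G + (-l)**2*l = 5*G + l**2*l = 5*G + l**3 = l**3 + 5*G)
-430 + (I*z(-5 + T(-2, -3), 9))/363 = -430 - (9**3 + 5*(-5 + (-1*(-2) - 2*(-3))))/363 = -430 - (729 + 5*(-5 + (2 + 6)))*(1/363) = -430 - (729 + 5*(-5 + 8))*(1/363) = -430 - (729 + 5*3)*(1/363) = -430 - (729 + 15)*(1/363) = -430 - 1*744*(1/363) = -430 - 744*1/363 = -430 - 248/121 = -52278/121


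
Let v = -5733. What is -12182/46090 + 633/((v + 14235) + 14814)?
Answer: -42476757/179105740 ≈ -0.23716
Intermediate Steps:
-12182/46090 + 633/((v + 14235) + 14814) = -12182/46090 + 633/((-5733 + 14235) + 14814) = -12182*1/46090 + 633/(8502 + 14814) = -6091/23045 + 633/23316 = -6091/23045 + 633*(1/23316) = -6091/23045 + 211/7772 = -42476757/179105740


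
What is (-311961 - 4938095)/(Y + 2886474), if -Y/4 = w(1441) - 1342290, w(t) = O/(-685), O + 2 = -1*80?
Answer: -1798144180/2827554481 ≈ -0.63594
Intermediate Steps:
O = -82 (O = -2 - 1*80 = -2 - 80 = -82)
w(t) = 82/685 (w(t) = -82/(-685) = -82*(-1/685) = 82/685)
Y = 3677874272/685 (Y = -4*(82/685 - 1342290) = -4*(-919468568/685) = 3677874272/685 ≈ 5.3692e+6)
(-311961 - 4938095)/(Y + 2886474) = (-311961 - 4938095)/(3677874272/685 + 2886474) = -5250056/5655108962/685 = -5250056*685/5655108962 = -1798144180/2827554481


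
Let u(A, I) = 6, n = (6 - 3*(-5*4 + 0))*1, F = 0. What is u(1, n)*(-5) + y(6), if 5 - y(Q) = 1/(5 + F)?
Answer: -126/5 ≈ -25.200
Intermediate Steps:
y(Q) = 24/5 (y(Q) = 5 - 1/(5 + 0) = 5 - 1/5 = 5 - 1*⅕ = 5 - ⅕ = 24/5)
n = 66 (n = (6 - 3*(-20 + 0))*1 = (6 - 3*(-20))*1 = (6 + 60)*1 = 66*1 = 66)
u(1, n)*(-5) + y(6) = 6*(-5) + 24/5 = -30 + 24/5 = -126/5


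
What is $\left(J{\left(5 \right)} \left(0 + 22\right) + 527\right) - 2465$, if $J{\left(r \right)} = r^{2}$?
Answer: $-1388$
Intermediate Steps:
$\left(J{\left(5 \right)} \left(0 + 22\right) + 527\right) - 2465 = \left(5^{2} \left(0 + 22\right) + 527\right) - 2465 = \left(25 \cdot 22 + 527\right) - 2465 = \left(550 + 527\right) - 2465 = 1077 - 2465 = -1388$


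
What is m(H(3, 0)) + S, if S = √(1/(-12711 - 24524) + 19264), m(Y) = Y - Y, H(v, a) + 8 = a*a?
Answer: √26708480777165/37235 ≈ 138.79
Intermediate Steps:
H(v, a) = -8 + a² (H(v, a) = -8 + a*a = -8 + a²)
m(Y) = 0
S = √26708480777165/37235 (S = √(1/(-37235) + 19264) = √(-1/37235 + 19264) = √(717295039/37235) = √26708480777165/37235 ≈ 138.79)
m(H(3, 0)) + S = 0 + √26708480777165/37235 = √26708480777165/37235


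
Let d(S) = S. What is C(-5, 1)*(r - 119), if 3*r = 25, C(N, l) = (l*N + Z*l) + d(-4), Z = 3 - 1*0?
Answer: 664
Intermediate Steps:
Z = 3 (Z = 3 + 0 = 3)
C(N, l) = -4 + 3*l + N*l (C(N, l) = (l*N + 3*l) - 4 = (N*l + 3*l) - 4 = (3*l + N*l) - 4 = -4 + 3*l + N*l)
r = 25/3 (r = (⅓)*25 = 25/3 ≈ 8.3333)
C(-5, 1)*(r - 119) = (-4 + 3*1 - 5*1)*(25/3 - 119) = (-4 + 3 - 5)*(-332/3) = -6*(-332/3) = 664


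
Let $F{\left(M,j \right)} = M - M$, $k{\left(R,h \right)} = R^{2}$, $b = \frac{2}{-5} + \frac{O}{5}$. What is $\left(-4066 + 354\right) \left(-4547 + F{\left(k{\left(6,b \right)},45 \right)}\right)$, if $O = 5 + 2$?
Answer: $16878464$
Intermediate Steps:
$O = 7$
$b = 1$ ($b = \frac{2}{-5} + \frac{7}{5} = 2 \left(- \frac{1}{5}\right) + 7 \cdot \frac{1}{5} = - \frac{2}{5} + \frac{7}{5} = 1$)
$F{\left(M,j \right)} = 0$
$\left(-4066 + 354\right) \left(-4547 + F{\left(k{\left(6,b \right)},45 \right)}\right) = \left(-4066 + 354\right) \left(-4547 + 0\right) = \left(-3712\right) \left(-4547\right) = 16878464$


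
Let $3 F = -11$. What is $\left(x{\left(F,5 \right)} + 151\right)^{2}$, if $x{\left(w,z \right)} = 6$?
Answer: $24649$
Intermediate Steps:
$F = - \frac{11}{3}$ ($F = \frac{1}{3} \left(-11\right) = - \frac{11}{3} \approx -3.6667$)
$\left(x{\left(F,5 \right)} + 151\right)^{2} = \left(6 + 151\right)^{2} = 157^{2} = 24649$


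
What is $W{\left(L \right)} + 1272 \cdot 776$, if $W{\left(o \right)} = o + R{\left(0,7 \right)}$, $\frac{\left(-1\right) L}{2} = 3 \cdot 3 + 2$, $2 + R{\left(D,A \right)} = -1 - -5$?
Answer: $987052$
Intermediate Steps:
$R{\left(D,A \right)} = 2$ ($R{\left(D,A \right)} = -2 - -4 = -2 + \left(-1 + 5\right) = -2 + 4 = 2$)
$L = -22$ ($L = - 2 \left(3 \cdot 3 + 2\right) = - 2 \left(9 + 2\right) = \left(-2\right) 11 = -22$)
$W{\left(o \right)} = 2 + o$ ($W{\left(o \right)} = o + 2 = 2 + o$)
$W{\left(L \right)} + 1272 \cdot 776 = \left(2 - 22\right) + 1272 \cdot 776 = -20 + 987072 = 987052$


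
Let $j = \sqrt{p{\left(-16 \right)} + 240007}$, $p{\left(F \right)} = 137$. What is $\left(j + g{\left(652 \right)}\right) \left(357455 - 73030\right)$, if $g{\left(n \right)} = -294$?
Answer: $-83620950 + 1137700 \sqrt{15009} \approx 5.576 \cdot 10^{7}$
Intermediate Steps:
$j = 4 \sqrt{15009}$ ($j = \sqrt{137 + 240007} = \sqrt{240144} = 4 \sqrt{15009} \approx 490.04$)
$\left(j + g{\left(652 \right)}\right) \left(357455 - 73030\right) = \left(4 \sqrt{15009} - 294\right) \left(357455 - 73030\right) = \left(-294 + 4 \sqrt{15009}\right) \left(357455 - 73030\right) = \left(-294 + 4 \sqrt{15009}\right) 284425 = -83620950 + 1137700 \sqrt{15009}$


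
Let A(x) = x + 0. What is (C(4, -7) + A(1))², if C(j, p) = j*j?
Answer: 289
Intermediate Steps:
A(x) = x
C(j, p) = j²
(C(4, -7) + A(1))² = (4² + 1)² = (16 + 1)² = 17² = 289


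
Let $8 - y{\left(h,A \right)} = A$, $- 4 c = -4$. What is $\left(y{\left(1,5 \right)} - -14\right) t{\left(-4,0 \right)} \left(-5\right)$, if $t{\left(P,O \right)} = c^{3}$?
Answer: $-85$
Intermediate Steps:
$c = 1$ ($c = \left(- \frac{1}{4}\right) \left(-4\right) = 1$)
$y{\left(h,A \right)} = 8 - A$
$t{\left(P,O \right)} = 1$ ($t{\left(P,O \right)} = 1^{3} = 1$)
$\left(y{\left(1,5 \right)} - -14\right) t{\left(-4,0 \right)} \left(-5\right) = \left(\left(8 - 5\right) - -14\right) 1 \left(-5\right) = \left(\left(8 - 5\right) + 14\right) 1 \left(-5\right) = \left(3 + 14\right) 1 \left(-5\right) = 17 \cdot 1 \left(-5\right) = 17 \left(-5\right) = -85$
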